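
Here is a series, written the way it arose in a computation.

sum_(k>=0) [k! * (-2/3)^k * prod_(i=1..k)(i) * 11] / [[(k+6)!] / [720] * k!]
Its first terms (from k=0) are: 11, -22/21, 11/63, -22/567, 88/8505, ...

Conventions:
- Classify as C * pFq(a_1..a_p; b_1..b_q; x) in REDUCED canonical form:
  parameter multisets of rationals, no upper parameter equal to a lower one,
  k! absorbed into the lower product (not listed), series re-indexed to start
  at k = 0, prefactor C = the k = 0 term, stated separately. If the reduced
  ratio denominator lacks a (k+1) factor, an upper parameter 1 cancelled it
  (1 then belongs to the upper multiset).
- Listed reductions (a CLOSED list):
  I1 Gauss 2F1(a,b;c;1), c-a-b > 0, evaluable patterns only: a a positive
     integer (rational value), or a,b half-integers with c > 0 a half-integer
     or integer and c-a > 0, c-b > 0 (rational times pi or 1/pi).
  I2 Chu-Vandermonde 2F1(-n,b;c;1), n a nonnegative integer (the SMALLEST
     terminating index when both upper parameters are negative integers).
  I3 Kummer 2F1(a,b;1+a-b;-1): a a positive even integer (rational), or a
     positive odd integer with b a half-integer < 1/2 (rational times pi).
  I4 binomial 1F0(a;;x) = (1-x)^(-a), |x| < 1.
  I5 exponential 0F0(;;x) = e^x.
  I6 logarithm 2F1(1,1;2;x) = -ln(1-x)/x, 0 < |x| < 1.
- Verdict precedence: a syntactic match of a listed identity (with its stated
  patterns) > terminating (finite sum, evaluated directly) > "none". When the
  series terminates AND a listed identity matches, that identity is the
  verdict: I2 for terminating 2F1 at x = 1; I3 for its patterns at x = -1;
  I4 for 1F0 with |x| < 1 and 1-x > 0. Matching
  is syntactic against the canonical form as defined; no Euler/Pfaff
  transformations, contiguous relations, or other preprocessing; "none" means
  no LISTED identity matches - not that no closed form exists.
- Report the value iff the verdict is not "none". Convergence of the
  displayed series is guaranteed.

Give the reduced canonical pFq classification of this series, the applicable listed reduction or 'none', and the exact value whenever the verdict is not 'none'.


Canonical form: C = 11 times 2F1 with upper {1, 1}, lower {7}, x = -2/3. Verdict: none (x = -2/3): each listed identity misses the multisets {1, 1} ; {7}.

Key observation: x = (-2/3) and the running product (prefactor 11) telescopes to a rising factorial.
Step ratio: r(k) = (-2/3) * (k+1) (k+1) / [(k+7) (k+1)] - poly over poly, x = (-2/3) from leading terms; C = 11 at k = 0.


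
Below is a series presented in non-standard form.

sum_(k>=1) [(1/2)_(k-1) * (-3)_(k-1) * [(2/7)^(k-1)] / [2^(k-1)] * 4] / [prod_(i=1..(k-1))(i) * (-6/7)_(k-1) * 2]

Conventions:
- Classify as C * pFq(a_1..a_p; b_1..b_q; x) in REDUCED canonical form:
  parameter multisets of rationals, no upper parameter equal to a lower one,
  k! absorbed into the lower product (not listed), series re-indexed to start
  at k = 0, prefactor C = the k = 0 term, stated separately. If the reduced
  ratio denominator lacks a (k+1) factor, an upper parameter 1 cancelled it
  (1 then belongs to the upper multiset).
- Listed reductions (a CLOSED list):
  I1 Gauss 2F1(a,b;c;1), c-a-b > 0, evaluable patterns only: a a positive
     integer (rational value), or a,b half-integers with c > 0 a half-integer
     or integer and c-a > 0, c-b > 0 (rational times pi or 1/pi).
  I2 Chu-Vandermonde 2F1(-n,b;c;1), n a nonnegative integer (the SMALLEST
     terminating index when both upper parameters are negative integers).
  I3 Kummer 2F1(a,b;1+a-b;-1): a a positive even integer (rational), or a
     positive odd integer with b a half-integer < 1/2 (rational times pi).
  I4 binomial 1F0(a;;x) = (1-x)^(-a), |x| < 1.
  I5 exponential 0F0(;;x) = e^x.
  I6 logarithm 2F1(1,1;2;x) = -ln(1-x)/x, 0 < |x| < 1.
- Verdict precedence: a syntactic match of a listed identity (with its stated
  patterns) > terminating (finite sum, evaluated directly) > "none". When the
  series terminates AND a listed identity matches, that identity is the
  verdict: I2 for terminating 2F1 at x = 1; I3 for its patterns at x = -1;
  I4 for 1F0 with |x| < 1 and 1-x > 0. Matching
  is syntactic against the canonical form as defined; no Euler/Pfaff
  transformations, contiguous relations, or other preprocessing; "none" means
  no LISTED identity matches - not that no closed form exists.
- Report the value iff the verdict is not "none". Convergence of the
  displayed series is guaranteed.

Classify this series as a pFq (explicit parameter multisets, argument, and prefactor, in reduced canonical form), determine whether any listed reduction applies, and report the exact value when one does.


Reduced: x = 1/7, 2F1, upper = {-3, 1/2}, lower = {-6/7}, C = 2. Verdict: terminating - no listed pattern fits, but -3 in the upper list cuts the series at k = 3; direct evaluation. Its exact value is 117/64.

Key step: from the first term 2: the two k-th powers (C = 2) combine into one argument.
Adjacent-term ratio: r(k) = (1/7) * (k-3) (k+1/2) / [(k-6/7) (k+1)] - rational; roots negated = parameters, x = (1/7), C = 2.


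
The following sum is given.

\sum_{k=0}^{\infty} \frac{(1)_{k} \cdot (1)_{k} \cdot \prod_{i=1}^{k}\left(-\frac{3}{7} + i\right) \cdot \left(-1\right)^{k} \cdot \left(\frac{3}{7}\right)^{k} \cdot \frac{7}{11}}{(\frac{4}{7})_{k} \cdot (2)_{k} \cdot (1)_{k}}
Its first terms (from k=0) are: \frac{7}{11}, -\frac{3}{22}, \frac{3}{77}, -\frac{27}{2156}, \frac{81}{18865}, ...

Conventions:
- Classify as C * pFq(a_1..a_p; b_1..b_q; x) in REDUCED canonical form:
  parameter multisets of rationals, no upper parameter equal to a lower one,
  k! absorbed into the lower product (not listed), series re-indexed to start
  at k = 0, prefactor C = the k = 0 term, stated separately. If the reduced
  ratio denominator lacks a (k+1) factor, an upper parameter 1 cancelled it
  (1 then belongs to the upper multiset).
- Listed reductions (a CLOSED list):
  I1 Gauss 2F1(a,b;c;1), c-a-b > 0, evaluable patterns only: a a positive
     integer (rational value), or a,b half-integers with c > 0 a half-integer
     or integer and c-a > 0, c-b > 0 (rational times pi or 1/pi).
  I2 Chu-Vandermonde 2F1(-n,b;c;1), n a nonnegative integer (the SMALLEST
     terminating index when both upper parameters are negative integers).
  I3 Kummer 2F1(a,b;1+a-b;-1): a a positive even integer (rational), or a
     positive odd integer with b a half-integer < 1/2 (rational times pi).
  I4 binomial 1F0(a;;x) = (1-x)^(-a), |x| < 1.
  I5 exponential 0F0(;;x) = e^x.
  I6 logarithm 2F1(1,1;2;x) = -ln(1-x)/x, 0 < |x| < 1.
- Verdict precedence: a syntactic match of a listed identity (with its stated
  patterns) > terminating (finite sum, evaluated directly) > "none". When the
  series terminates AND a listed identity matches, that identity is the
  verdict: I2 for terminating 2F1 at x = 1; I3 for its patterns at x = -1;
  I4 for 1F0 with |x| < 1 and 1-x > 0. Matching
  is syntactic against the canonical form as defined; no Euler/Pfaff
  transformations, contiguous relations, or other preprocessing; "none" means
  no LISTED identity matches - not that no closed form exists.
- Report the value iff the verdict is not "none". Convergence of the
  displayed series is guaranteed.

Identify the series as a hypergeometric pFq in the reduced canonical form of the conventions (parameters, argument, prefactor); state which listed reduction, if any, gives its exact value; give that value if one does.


Canonical form: C = \frac{7}{11} times 2F1 with upper {1, 1}, lower {2}, x = -\frac{3}{7}. Verdict: logarithm (I6) fires (the logarithm: parameters (1,1;2), x = -\frac{3}{7}). Hence: \frac{49}{33} \cdot \ln\left(\frac{10}{7}\right).

The tell: t_0 being \frac{7}{11}, the (-1)^k factor (C = 7/11) folds into the argument's sign.
Ratio: r(k) = -\frac{3}{7} * (k+1) (k+1) / [(k+2) (k+1)] - rational in k. x = -\frac{3}{7}; t_0 = \frac{7}{11}; negate the roots.


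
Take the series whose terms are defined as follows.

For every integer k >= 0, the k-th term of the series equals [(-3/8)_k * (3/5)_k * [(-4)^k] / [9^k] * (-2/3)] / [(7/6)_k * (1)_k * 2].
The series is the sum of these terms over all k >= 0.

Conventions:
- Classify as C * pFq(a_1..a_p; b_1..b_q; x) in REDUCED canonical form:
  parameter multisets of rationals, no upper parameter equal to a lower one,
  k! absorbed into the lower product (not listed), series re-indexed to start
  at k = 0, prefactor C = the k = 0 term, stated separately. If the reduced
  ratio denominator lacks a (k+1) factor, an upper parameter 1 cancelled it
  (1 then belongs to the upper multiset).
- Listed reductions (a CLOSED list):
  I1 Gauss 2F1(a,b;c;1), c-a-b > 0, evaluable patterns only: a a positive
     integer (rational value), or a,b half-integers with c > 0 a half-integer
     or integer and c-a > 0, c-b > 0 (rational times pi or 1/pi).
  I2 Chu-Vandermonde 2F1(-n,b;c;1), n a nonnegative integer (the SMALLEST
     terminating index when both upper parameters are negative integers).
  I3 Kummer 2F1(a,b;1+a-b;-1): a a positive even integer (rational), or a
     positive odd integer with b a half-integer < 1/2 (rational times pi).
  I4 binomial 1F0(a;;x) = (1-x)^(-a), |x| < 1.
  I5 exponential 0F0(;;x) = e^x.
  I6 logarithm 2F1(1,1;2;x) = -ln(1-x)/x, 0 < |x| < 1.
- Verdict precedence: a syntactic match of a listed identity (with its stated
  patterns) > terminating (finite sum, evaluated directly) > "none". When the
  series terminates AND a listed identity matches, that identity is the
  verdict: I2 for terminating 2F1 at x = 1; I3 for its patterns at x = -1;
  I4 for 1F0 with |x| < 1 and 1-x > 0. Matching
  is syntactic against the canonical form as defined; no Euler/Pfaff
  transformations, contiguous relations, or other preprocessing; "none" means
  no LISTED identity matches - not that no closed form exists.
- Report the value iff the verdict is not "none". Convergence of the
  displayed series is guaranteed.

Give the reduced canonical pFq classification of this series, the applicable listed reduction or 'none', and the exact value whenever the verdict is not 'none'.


The tell: t_0 being -1/3, the two geometric factors (C = -1/3) combine into one argument.
Adjacent-term ratio: r(k) = (-4/9) * (k-3/8) (k+3/5) / [(k+7/6) (k+1)] ; factor over Q: parameters, x = (-4/9), and C = -1/3.

With C = -1/3: the canonical form is 2F1(-3/8, 3/5; 7/6; -4/9). Verdict: none (x = -4/9): each listed identity misses the multisets {-3/8, 3/5} ; {7/6}.


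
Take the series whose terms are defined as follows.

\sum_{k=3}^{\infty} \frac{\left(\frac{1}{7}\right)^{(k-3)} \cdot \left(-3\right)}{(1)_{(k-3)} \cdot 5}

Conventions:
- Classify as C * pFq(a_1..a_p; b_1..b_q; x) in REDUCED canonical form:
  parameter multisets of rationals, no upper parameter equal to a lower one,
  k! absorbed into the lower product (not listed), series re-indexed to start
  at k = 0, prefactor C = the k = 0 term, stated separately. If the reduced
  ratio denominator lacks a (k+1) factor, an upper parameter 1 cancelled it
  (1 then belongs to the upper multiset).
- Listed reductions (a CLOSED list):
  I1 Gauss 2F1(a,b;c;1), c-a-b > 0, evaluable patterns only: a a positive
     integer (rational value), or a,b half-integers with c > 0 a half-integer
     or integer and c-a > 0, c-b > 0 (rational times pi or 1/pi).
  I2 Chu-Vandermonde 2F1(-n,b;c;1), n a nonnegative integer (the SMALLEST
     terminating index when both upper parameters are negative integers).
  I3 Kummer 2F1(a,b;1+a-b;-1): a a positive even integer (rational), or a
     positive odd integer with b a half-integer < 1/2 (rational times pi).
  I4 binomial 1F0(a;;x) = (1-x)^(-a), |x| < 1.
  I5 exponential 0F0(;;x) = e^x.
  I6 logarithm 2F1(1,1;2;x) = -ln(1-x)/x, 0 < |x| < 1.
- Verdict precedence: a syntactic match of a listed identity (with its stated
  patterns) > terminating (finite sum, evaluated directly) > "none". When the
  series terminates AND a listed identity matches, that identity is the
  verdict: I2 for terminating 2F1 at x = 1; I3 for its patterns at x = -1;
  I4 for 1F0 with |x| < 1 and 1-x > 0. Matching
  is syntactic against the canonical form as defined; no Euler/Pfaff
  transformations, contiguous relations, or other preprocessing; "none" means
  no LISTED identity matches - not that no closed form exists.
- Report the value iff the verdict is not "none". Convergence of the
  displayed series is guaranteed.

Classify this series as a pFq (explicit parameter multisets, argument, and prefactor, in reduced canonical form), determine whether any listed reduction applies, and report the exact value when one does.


Reduced: x = \frac{1}{7}, 0F0, upper = {-}, lower = {-}, C = -\frac{3}{5}. Verdict (x = \frac{1}{7}): the exponential series (I5) applies (the 0F0 exponential series at x = \frac{1}{7}). Exact value: \left(-\frac{3}{5}\right) \cdot e^{\frac{1}{7}}.

First insight: x = \frac{1}{7} and (1)_k (prefactor -3/5) is k! itself.
Adjacent-term ratio: r(k) = \frac{1}{7} * 1 / [(k+1)] - rational in k. x = \frac{1}{7}; t_0 = -\frac{3}{5}; negate the roots.


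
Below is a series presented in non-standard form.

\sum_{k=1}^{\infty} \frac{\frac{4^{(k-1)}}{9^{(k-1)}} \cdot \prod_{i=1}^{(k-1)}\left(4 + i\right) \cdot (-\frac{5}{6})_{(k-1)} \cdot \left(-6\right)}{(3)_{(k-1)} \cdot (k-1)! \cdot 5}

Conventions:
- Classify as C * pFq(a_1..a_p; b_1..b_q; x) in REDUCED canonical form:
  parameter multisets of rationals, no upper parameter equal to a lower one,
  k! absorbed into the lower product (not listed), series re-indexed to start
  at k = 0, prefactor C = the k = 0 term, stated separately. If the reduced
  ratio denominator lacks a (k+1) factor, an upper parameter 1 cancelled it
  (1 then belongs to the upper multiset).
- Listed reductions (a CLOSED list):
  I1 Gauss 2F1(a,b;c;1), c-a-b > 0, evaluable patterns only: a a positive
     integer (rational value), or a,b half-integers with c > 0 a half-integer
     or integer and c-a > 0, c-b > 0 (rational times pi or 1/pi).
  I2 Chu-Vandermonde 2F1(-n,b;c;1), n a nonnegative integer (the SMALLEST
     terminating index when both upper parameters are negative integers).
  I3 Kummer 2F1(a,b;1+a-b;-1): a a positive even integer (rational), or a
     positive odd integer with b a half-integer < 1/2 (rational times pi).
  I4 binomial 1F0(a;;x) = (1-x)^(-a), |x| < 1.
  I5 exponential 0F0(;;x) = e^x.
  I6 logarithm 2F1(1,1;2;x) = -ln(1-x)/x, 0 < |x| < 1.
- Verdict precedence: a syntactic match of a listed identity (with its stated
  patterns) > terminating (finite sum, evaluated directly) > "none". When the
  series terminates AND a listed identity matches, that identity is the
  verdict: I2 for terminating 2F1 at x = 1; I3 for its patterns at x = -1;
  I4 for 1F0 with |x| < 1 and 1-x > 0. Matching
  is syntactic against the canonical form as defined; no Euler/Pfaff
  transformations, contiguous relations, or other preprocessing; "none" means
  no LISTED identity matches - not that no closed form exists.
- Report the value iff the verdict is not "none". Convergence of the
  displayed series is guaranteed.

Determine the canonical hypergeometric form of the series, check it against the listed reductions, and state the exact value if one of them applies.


Prefactor -\frac{6}{5}, argument \frac{4}{9}: 2F1 with upper {-\frac{5}{6}, 5} over lower {3}. Verdict: none. No listed pattern accepts 2F1(-\frac{5}{6}, 5; 3; \frac{4}{9}).

First insight: with t_0 = -\frac{6}{5}, the two geometric factors (prefactor -6/5) combine into one argument.
Term ratio: r(k) = \frac{4}{9} * (k-\frac{5}{6}) (k+5) / [(k+3) (k+1)] - rational in k, leading ratio \frac{4}{9}; with t_0 = -\frac{6}{5}, classification follows.


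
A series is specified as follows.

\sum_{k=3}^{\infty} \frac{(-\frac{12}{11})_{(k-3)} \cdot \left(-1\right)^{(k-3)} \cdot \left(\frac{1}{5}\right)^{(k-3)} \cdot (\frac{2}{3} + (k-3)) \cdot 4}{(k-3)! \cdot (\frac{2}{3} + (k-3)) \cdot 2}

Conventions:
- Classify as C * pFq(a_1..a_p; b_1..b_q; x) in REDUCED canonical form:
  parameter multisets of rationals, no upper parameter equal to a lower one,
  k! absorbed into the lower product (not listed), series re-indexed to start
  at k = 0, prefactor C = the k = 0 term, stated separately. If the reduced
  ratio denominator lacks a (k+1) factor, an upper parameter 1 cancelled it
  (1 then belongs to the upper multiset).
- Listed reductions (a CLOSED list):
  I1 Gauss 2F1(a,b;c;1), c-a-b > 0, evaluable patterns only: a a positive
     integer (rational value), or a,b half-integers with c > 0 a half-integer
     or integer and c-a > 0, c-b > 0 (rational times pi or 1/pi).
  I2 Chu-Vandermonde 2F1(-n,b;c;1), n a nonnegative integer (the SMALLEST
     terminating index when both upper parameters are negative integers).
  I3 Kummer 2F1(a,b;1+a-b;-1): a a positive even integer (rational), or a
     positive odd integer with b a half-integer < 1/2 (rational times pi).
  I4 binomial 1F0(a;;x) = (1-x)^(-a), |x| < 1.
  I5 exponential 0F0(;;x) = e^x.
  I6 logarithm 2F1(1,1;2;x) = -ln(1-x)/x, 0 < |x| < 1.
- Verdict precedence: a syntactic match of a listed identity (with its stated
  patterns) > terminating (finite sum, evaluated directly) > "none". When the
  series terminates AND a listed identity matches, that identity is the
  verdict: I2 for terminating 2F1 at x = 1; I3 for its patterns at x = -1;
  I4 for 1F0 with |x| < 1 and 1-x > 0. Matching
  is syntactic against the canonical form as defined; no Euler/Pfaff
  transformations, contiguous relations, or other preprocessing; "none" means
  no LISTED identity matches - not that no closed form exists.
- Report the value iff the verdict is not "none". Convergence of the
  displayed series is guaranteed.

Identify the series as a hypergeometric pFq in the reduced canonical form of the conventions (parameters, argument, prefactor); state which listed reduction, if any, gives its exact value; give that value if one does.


x = -\frac{1}{5} here; the reduced form reads 1F0, upper {-\frac{12}{11}}, lower {-}, C = 2. Verdict at x = -\frac{1}{5}: the I4 binomial reduction matches (the 1F0 binomial series: exponent 12/11, x = -\frac{1}{5}). Exact value: 2 \cdot \left(\frac{6}{5}\right)^{\frac{12}{11}}.

Key step: x = -\frac{1}{5} and the (-1)^k factor (C = 2) folds into the argument's sign.
Consecutive-term ratio: r(k) = -\frac{1}{5} * (k-\frac{12}{11}) / [(k+1)] ; factor over Q: parameters, x = -\frac{1}{5}, and C = 2.


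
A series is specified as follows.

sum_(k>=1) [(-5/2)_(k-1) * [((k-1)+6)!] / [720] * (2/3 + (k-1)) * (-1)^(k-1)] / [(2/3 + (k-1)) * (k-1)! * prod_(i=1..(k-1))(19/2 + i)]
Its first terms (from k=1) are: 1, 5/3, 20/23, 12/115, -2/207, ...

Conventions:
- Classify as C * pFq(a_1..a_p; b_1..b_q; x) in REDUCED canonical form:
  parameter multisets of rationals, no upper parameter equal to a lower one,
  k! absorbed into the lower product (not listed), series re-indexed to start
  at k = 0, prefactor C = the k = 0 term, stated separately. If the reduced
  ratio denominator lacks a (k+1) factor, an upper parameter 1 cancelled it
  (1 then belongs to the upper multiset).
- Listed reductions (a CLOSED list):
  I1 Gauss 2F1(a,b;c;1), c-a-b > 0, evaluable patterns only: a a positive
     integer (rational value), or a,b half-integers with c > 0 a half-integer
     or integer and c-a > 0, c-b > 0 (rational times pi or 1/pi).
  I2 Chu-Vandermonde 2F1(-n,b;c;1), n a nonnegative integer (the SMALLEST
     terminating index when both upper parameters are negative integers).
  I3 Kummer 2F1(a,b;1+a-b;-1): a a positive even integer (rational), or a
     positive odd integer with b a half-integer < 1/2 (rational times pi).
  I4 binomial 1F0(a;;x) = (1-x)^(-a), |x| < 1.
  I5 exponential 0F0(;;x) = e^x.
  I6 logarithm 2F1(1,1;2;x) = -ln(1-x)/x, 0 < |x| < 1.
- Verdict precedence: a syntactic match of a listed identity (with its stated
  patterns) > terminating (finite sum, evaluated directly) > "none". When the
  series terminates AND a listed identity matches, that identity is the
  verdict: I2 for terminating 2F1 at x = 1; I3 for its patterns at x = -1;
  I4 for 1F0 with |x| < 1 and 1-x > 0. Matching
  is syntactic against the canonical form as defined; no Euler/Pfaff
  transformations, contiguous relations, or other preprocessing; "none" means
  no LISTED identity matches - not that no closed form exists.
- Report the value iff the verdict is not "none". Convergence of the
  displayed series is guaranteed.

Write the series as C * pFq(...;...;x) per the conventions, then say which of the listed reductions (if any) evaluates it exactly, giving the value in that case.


Prefactor 1, argument -1: 2F1 with upper {-5/2, 7} over lower {21/2}. Verdict: the Kummer evaluation I3 matches (x = -1; c = 21/2 equals 1+a-b for upper {-5/2, 7}: listed pattern). Value: (4849845/4194304) * pi.

The tell: t_0 being 1, the factorial ratio (C = 1) (k+a-1)!/(a-1)! is a rising factorial (a)_k.
Step ratio: r(k) = (-1) * (k-5/2) (k+7) / [(k+21/2) (k+1)] - rational; roots negated = parameters, x = (-1), C = 1.


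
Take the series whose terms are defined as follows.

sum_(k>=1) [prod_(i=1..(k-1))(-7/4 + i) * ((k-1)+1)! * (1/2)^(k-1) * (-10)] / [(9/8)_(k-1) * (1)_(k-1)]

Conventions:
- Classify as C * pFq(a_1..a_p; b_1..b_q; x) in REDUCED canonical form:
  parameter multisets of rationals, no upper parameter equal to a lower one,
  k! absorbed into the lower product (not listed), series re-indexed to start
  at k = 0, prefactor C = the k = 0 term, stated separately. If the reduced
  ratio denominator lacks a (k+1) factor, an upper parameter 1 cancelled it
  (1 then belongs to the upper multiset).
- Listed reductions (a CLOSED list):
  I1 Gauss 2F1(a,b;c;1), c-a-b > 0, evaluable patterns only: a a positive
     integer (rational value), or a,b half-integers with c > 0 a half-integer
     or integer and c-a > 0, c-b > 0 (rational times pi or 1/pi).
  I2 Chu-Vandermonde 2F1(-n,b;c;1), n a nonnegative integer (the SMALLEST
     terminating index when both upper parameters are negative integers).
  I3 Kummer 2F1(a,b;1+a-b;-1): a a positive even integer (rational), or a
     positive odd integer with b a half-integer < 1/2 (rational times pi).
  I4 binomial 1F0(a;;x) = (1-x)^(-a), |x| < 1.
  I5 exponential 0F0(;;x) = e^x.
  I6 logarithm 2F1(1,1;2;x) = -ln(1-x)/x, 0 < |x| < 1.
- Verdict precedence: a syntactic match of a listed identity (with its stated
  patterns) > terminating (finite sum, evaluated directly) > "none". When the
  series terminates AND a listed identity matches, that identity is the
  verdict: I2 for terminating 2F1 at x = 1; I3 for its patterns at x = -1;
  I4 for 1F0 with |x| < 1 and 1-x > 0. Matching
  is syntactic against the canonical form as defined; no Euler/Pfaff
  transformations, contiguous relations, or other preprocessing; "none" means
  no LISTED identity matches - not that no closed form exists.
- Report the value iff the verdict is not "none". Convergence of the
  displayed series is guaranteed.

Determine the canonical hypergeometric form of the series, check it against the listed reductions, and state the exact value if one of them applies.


Classification (C = -10): 2F1 with upper {-3/4, 2}, lower {9/8}, argument x = 1/2. Verdict: none. No listed pattern accepts 2F1(-3/4, 2; 9/8; 1/2).

First insight: t_0 being -10, (1)_k (C = -10) is k! itself.
Step ratio: r(k) = (1/2) * (k-3/4) (k+2) / [(k+9/8) (k+1)] - rational; roots negated = parameters, x = (1/2), C = -10.


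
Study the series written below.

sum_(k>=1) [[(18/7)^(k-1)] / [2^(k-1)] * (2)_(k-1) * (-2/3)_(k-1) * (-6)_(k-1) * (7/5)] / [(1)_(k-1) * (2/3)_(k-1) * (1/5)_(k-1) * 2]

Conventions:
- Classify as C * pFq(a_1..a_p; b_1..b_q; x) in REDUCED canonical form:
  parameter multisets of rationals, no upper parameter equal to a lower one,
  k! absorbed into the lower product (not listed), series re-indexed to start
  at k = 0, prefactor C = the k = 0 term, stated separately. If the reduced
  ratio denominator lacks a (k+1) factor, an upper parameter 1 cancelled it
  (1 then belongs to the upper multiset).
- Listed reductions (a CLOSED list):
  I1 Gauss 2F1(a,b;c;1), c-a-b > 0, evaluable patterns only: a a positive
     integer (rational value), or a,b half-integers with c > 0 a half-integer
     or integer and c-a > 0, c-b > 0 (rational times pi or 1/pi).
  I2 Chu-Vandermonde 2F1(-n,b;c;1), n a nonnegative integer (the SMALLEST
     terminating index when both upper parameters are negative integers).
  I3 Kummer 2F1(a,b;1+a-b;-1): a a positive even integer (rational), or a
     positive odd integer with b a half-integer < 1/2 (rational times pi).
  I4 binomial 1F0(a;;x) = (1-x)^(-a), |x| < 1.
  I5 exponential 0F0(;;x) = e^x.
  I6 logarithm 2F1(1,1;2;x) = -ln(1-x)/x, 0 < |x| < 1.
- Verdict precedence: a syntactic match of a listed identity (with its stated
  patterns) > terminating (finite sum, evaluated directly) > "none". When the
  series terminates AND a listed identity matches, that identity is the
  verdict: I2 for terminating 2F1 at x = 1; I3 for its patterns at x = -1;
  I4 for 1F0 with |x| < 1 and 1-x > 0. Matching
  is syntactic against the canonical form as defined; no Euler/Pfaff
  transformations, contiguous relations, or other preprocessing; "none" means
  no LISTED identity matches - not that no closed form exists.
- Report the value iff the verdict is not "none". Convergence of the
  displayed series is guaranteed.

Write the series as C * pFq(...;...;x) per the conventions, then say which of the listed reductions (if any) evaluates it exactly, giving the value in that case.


Canonical form: C = 7/10 times 3F2 with upper {-6, -2/3, 2}, lower {1/5, 2/3}, x = 9/7. Verdict: terminating - no listed pattern fits, but -6 in the upper list cuts the series at k = 6; direct evaluation. Exact value: 36683811587/1382879960.

The tell: x = (9/7) and the constant factors (C = 7/10) combine into one prefactor.
Term ratio: r(k) = (9/7) * (k-6) (k-2/3) (k+2) / [(k+1/5) (k+2/3) (k+1)] - rational in k, leading ratio (9/7); with t_0 = 7/10, classification follows.


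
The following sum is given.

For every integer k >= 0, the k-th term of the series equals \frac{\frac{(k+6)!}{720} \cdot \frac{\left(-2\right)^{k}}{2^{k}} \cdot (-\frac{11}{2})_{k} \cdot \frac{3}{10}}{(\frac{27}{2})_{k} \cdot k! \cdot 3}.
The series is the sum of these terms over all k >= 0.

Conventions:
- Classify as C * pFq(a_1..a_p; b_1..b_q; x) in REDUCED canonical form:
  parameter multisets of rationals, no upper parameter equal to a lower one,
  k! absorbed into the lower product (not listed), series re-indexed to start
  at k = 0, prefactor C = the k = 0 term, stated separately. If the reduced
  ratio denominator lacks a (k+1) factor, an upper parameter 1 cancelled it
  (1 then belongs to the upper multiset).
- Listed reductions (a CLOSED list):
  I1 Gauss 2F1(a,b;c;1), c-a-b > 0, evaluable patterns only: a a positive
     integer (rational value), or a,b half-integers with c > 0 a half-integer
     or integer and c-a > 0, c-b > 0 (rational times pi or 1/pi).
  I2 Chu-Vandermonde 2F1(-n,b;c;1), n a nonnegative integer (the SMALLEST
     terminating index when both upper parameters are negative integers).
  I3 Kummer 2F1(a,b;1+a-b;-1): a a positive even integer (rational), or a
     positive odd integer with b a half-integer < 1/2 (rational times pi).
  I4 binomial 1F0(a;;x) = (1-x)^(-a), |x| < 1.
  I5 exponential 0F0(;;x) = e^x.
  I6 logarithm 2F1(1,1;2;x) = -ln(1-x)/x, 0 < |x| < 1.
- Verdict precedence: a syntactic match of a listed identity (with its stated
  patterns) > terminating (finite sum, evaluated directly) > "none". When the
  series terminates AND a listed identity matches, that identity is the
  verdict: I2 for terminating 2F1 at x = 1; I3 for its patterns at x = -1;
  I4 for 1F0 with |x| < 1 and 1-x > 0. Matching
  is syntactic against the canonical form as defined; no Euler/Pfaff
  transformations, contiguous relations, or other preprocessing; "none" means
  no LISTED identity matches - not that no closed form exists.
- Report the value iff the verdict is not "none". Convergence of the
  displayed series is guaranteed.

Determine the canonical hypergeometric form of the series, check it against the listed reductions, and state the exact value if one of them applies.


The series (x = -1) is 2F1: upper {-\frac{11}{2}, 7}, lower {\frac{27}{2}}, prefactor \frac{1}{10}. Verdict: Kummer (I3) fires (x = -1; c = \frac{27}{2} equals 1+a-b for upper {-\frac{11}{2}, 7}: listed pattern). Value: \frac{185910725}{536870912} \cdot \pi.

First insight: from the first term \frac{1}{10}: the constant factors (C = 1/10) combine into one prefactor.
Ratio: r(k) = -1 * (k-\frac{11}{2}) (k+7) / [(k+\frac{27}{2}) (k+1)] - poly over poly, x = -1 from leading terms; C = \frac{1}{10} at k = 0.


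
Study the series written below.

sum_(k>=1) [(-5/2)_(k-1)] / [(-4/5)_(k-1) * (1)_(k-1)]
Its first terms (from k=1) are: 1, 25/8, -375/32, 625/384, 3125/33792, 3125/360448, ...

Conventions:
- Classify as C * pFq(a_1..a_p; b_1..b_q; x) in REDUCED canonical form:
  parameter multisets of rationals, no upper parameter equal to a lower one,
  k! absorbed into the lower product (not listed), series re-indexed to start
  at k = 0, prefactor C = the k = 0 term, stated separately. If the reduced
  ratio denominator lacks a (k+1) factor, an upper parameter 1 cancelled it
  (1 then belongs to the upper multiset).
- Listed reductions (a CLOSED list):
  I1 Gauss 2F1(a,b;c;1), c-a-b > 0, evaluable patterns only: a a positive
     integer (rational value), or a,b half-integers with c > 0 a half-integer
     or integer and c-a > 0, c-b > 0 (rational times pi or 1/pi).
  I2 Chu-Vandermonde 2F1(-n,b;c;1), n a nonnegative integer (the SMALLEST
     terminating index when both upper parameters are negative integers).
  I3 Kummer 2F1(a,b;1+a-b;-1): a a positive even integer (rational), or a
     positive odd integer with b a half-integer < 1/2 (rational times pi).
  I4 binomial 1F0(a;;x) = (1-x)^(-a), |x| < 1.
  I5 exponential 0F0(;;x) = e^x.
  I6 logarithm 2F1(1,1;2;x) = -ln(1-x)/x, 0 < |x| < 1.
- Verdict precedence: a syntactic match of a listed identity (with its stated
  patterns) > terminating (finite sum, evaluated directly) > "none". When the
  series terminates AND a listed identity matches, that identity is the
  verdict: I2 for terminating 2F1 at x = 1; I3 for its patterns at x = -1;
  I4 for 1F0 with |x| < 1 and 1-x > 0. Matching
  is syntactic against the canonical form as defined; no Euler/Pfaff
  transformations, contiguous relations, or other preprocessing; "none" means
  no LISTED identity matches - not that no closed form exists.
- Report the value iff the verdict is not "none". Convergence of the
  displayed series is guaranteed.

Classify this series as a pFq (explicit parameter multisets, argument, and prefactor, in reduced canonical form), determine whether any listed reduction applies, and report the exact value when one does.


Prefactor 1, argument 1: 1F1 with upper {-5/2} over lower {-4/5}. Verdict: none. A 1F1 with upper {-5/2} fits none of I1-I6 at x = 1; the sum runs forever.

Key step: t_0 = 1 here, and (1)_k (prefactor 1) is k! itself.
Ratio: r(k) = 1 * (k-5/2) / [(k-4/5) (k+1)] - rational; roots negated = parameters, x = 1, C = 1.


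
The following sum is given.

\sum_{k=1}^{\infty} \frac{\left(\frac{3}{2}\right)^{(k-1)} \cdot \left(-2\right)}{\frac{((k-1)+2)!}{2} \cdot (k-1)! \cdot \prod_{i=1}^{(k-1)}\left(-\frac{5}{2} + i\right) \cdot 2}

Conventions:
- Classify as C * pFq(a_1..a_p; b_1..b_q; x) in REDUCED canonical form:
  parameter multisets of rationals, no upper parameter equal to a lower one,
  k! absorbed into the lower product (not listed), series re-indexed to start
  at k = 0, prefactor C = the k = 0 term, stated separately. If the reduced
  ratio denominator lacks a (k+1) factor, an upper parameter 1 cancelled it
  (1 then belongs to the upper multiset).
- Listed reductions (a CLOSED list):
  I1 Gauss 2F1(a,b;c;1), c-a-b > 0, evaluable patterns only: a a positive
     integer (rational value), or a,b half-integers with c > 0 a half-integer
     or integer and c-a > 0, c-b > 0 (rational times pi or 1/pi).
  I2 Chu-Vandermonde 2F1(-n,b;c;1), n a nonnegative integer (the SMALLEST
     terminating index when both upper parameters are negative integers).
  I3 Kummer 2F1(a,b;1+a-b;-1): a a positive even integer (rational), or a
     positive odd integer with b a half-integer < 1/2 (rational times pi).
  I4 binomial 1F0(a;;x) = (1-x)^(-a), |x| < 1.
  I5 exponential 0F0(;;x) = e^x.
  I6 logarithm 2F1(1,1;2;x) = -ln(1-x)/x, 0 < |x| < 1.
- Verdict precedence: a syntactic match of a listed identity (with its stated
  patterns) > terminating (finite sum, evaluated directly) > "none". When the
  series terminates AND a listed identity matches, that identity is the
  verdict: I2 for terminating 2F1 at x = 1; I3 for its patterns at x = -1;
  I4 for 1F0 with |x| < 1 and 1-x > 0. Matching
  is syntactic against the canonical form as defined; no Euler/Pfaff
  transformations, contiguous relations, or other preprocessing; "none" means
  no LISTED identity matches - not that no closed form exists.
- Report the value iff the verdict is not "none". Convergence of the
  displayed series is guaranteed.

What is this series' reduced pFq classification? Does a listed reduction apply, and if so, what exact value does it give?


The series (x = \frac{3}{2}) is 0F2: upper {-}, lower {-\frac{3}{2}, 3}, prefactor -1. Verdict: none - this 0F2 at x = \frac{3}{2} matches no listed pattern, and upper {-} holds no stopper.

The tell: from the first term -1: the denominator's factorial ratio (C = -1) is a lower Pochhammer.
Term ratio: r(k) = \frac{3}{2} * 1 / [(k-\frac{3}{2}) (k+3) (k+1)] - rational; roots negated = parameters, x = \frac{3}{2}, C = -1.


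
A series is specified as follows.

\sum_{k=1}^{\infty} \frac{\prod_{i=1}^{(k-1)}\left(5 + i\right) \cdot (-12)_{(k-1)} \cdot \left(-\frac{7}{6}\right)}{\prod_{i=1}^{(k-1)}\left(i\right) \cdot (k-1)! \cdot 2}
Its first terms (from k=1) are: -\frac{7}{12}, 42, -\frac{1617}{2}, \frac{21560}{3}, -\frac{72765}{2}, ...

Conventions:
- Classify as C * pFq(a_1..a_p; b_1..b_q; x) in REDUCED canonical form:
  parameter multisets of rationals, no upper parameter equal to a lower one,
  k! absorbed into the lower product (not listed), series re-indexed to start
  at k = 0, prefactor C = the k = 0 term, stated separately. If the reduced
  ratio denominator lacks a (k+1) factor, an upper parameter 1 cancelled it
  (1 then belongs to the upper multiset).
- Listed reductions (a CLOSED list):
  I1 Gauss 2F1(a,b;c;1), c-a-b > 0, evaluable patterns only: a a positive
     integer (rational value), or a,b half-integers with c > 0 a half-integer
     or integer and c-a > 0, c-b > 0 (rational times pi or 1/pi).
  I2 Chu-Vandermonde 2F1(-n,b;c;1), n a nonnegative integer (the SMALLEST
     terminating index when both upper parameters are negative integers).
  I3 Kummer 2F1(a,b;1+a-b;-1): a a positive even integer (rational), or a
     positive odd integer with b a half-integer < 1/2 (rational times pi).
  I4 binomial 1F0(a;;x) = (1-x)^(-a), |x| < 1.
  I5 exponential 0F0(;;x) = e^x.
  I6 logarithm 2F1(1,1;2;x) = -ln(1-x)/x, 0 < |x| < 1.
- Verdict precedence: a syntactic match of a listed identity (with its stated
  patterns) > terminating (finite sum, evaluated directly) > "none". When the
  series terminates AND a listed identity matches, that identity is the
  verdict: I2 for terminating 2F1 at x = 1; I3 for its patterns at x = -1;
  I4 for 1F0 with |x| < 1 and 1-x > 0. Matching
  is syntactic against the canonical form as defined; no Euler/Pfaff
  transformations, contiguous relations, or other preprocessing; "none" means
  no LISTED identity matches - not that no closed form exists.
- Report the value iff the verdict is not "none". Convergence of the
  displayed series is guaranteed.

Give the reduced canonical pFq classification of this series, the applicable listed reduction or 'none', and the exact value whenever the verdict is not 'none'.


This is -\frac{7}{12} * 2F1(-12, 6; 1; 1) in reduced canonical form. Verdict: the Chu-Vandermonde identity I2 fires (terminating 2F1 at x = 1 with n = 12, b = 6, c = 1). Value: 0.

Structural cue: t_0 = -\frac{7}{12} here, and the running product (C = -7/12, x = 1) telescopes to a rising factorial.
Adjacent-term ratio: r(k) = 1 * (k-12) (k+6) / [(k+1) (k+1)] - rational in k, leading ratio 1; with t_0 = -\frac{7}{12}, classification follows.


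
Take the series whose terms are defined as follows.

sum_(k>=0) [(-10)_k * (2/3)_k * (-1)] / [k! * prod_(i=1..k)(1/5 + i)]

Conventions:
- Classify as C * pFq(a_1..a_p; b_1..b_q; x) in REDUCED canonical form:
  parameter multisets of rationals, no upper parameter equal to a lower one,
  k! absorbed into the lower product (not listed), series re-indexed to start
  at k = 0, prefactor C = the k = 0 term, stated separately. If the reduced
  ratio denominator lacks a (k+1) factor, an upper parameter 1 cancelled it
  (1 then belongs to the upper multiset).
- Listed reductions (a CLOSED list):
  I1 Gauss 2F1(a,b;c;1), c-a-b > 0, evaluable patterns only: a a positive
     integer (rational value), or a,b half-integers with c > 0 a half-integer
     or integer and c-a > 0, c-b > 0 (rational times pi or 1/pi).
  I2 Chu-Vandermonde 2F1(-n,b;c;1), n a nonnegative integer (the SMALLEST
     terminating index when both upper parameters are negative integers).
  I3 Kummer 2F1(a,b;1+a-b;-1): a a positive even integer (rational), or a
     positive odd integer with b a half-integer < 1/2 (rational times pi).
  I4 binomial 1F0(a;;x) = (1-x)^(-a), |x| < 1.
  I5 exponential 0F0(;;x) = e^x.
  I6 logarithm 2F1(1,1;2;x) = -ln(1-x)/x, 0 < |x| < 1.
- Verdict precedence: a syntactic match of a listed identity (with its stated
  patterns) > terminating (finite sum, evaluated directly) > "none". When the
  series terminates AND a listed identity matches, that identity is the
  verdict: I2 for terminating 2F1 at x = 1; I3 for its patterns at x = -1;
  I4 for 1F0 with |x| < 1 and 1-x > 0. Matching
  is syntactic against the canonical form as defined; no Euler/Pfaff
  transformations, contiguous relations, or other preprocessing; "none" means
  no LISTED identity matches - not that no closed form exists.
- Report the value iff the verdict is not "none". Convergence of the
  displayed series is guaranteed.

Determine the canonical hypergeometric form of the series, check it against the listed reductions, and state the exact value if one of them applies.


Canonical form: C = -1 times 2F1 with upper {-10, 2/3}, lower {6/5}, x = 1. Verdict: Vandermonde's identity (I2) applies (terminating 2F1 at x = 1 with n = 10, b = 2/3, c = 6/5). Its exact value is -2115602272/18237460797.

The tell: t_0 being -1, the lower running product (C = -1) is a rising factorial.
Term ratio: r(k) = 1 * (k-10) (k+2/3) / [(k+6/5) (k+1)] - rational in k. x = 1; t_0 = -1; negate the roots.


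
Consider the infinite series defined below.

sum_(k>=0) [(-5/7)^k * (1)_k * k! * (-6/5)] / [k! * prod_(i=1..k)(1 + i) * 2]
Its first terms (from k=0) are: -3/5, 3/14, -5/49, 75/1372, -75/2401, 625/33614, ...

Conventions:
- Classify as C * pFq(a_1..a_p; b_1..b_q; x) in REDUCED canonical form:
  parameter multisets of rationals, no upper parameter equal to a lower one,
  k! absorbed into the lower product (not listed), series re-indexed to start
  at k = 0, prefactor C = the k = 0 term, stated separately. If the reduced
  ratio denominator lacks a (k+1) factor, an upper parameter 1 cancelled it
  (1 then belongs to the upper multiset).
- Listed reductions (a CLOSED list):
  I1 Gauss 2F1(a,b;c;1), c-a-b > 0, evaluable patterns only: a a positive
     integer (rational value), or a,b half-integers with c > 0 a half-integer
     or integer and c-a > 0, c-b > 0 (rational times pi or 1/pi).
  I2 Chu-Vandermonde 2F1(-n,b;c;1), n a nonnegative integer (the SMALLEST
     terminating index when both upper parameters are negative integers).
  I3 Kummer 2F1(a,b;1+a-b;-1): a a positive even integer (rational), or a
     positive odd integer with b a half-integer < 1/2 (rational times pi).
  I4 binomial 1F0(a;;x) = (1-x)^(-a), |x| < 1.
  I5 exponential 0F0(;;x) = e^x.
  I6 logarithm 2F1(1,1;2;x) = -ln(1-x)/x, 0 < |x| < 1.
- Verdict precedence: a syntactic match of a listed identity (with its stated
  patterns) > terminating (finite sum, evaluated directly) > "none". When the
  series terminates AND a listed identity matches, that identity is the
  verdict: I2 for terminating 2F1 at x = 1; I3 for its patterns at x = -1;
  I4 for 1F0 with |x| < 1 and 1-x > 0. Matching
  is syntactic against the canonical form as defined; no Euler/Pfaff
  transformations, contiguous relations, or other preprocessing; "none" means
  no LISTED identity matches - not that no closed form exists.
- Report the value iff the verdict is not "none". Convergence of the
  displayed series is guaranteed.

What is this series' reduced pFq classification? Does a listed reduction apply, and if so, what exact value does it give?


Reduced: x = -5/7, 2F1, upper = {1, 1}, lower = {2}, C = -3/5. Verdict: this is logarithm (I6) (the logarithm: parameters (1,1;2), x = -5/7). Exact value: (-21/25) * ln(12/7).

First insight: from the first term -3/5: the factorial ratio (prefactor -3/5) (k+a-1)!/(a-1)! is a rising factorial (a)_k.
Ratio: r(k) = (-5/7) * (k+1) (k+1) / [(k+2) (k+1)] - rational in k. x = (-5/7); t_0 = -3/5; negate the roots.
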